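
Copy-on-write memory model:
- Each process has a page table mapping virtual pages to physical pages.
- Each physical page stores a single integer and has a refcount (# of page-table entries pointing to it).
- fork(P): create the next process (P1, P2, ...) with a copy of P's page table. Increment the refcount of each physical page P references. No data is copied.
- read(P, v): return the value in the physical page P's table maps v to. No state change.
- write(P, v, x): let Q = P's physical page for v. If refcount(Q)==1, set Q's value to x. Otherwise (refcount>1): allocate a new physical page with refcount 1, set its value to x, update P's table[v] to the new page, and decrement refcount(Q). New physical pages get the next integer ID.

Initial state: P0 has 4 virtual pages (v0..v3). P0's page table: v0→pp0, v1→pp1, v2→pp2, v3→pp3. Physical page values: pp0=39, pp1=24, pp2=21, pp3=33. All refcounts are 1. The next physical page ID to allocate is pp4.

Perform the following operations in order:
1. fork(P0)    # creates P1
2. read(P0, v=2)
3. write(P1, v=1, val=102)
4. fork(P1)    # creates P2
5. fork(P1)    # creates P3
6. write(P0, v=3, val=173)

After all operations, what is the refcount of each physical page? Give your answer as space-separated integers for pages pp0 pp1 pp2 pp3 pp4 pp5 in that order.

Answer: 4 1 4 3 3 1

Derivation:
Op 1: fork(P0) -> P1. 4 ppages; refcounts: pp0:2 pp1:2 pp2:2 pp3:2
Op 2: read(P0, v2) -> 21. No state change.
Op 3: write(P1, v1, 102). refcount(pp1)=2>1 -> COPY to pp4. 5 ppages; refcounts: pp0:2 pp1:1 pp2:2 pp3:2 pp4:1
Op 4: fork(P1) -> P2. 5 ppages; refcounts: pp0:3 pp1:1 pp2:3 pp3:3 pp4:2
Op 5: fork(P1) -> P3. 5 ppages; refcounts: pp0:4 pp1:1 pp2:4 pp3:4 pp4:3
Op 6: write(P0, v3, 173). refcount(pp3)=4>1 -> COPY to pp5. 6 ppages; refcounts: pp0:4 pp1:1 pp2:4 pp3:3 pp4:3 pp5:1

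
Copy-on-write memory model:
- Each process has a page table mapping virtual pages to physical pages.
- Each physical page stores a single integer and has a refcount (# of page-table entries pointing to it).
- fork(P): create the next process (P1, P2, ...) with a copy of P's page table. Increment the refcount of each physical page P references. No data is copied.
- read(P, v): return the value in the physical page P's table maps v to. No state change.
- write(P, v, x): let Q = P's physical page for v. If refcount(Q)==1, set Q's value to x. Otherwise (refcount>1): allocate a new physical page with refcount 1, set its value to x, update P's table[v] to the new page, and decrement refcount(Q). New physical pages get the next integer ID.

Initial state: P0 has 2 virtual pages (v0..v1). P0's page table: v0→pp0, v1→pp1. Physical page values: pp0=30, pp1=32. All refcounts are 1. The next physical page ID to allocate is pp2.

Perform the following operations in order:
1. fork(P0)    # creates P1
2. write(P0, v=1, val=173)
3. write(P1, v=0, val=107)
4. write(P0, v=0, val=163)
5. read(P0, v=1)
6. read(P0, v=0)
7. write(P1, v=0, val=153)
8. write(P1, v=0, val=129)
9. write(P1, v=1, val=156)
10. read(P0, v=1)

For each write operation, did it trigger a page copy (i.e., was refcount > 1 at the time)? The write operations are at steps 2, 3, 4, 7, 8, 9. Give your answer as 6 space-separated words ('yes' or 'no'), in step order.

Op 1: fork(P0) -> P1. 2 ppages; refcounts: pp0:2 pp1:2
Op 2: write(P0, v1, 173). refcount(pp1)=2>1 -> COPY to pp2. 3 ppages; refcounts: pp0:2 pp1:1 pp2:1
Op 3: write(P1, v0, 107). refcount(pp0)=2>1 -> COPY to pp3. 4 ppages; refcounts: pp0:1 pp1:1 pp2:1 pp3:1
Op 4: write(P0, v0, 163). refcount(pp0)=1 -> write in place. 4 ppages; refcounts: pp0:1 pp1:1 pp2:1 pp3:1
Op 5: read(P0, v1) -> 173. No state change.
Op 6: read(P0, v0) -> 163. No state change.
Op 7: write(P1, v0, 153). refcount(pp3)=1 -> write in place. 4 ppages; refcounts: pp0:1 pp1:1 pp2:1 pp3:1
Op 8: write(P1, v0, 129). refcount(pp3)=1 -> write in place. 4 ppages; refcounts: pp0:1 pp1:1 pp2:1 pp3:1
Op 9: write(P1, v1, 156). refcount(pp1)=1 -> write in place. 4 ppages; refcounts: pp0:1 pp1:1 pp2:1 pp3:1
Op 10: read(P0, v1) -> 173. No state change.

yes yes no no no no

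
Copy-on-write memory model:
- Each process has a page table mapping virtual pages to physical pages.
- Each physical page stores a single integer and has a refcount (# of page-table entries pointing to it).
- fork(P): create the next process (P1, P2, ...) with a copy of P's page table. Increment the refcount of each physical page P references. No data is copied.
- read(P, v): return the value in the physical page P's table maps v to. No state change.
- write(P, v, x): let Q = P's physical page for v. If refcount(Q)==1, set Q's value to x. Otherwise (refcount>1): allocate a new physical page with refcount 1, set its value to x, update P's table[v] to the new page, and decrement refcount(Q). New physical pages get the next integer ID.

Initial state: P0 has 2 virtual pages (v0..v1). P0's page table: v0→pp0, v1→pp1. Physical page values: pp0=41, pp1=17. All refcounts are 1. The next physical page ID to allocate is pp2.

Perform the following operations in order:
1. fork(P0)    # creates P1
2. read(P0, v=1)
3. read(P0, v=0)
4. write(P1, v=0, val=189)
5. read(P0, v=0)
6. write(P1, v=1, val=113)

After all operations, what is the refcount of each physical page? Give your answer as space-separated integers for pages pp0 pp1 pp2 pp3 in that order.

Op 1: fork(P0) -> P1. 2 ppages; refcounts: pp0:2 pp1:2
Op 2: read(P0, v1) -> 17. No state change.
Op 3: read(P0, v0) -> 41. No state change.
Op 4: write(P1, v0, 189). refcount(pp0)=2>1 -> COPY to pp2. 3 ppages; refcounts: pp0:1 pp1:2 pp2:1
Op 5: read(P0, v0) -> 41. No state change.
Op 6: write(P1, v1, 113). refcount(pp1)=2>1 -> COPY to pp3. 4 ppages; refcounts: pp0:1 pp1:1 pp2:1 pp3:1

Answer: 1 1 1 1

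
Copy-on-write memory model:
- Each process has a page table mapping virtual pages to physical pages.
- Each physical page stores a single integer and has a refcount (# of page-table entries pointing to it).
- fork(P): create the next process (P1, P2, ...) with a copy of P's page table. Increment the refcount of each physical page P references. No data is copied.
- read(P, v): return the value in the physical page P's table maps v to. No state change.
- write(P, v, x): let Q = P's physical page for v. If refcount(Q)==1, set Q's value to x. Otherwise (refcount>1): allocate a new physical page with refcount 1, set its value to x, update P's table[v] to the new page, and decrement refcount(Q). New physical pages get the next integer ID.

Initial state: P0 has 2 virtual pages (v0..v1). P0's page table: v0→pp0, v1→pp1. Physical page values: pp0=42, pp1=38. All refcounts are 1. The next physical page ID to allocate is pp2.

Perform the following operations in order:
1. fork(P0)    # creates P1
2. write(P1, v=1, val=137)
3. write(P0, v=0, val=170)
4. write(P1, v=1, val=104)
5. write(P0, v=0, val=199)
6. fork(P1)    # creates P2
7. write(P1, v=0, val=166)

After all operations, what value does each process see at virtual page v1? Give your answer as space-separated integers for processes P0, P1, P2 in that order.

Op 1: fork(P0) -> P1. 2 ppages; refcounts: pp0:2 pp1:2
Op 2: write(P1, v1, 137). refcount(pp1)=2>1 -> COPY to pp2. 3 ppages; refcounts: pp0:2 pp1:1 pp2:1
Op 3: write(P0, v0, 170). refcount(pp0)=2>1 -> COPY to pp3. 4 ppages; refcounts: pp0:1 pp1:1 pp2:1 pp3:1
Op 4: write(P1, v1, 104). refcount(pp2)=1 -> write in place. 4 ppages; refcounts: pp0:1 pp1:1 pp2:1 pp3:1
Op 5: write(P0, v0, 199). refcount(pp3)=1 -> write in place. 4 ppages; refcounts: pp0:1 pp1:1 pp2:1 pp3:1
Op 6: fork(P1) -> P2. 4 ppages; refcounts: pp0:2 pp1:1 pp2:2 pp3:1
Op 7: write(P1, v0, 166). refcount(pp0)=2>1 -> COPY to pp4. 5 ppages; refcounts: pp0:1 pp1:1 pp2:2 pp3:1 pp4:1
P0: v1 -> pp1 = 38
P1: v1 -> pp2 = 104
P2: v1 -> pp2 = 104

Answer: 38 104 104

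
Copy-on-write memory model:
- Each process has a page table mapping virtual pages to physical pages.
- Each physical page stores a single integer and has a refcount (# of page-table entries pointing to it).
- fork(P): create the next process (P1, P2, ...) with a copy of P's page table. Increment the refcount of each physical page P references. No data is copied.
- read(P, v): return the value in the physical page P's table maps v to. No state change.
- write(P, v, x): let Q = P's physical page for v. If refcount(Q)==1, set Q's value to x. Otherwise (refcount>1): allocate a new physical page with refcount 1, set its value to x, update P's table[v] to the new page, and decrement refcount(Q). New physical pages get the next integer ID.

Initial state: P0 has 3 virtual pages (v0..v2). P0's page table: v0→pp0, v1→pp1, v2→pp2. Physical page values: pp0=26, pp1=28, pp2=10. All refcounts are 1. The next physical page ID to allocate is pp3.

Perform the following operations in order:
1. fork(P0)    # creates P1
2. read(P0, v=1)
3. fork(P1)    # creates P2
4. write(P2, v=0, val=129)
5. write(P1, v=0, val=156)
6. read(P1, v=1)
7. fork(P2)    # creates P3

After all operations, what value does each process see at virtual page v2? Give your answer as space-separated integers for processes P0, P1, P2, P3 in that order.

Answer: 10 10 10 10

Derivation:
Op 1: fork(P0) -> P1. 3 ppages; refcounts: pp0:2 pp1:2 pp2:2
Op 2: read(P0, v1) -> 28. No state change.
Op 3: fork(P1) -> P2. 3 ppages; refcounts: pp0:3 pp1:3 pp2:3
Op 4: write(P2, v0, 129). refcount(pp0)=3>1 -> COPY to pp3. 4 ppages; refcounts: pp0:2 pp1:3 pp2:3 pp3:1
Op 5: write(P1, v0, 156). refcount(pp0)=2>1 -> COPY to pp4. 5 ppages; refcounts: pp0:1 pp1:3 pp2:3 pp3:1 pp4:1
Op 6: read(P1, v1) -> 28. No state change.
Op 7: fork(P2) -> P3. 5 ppages; refcounts: pp0:1 pp1:4 pp2:4 pp3:2 pp4:1
P0: v2 -> pp2 = 10
P1: v2 -> pp2 = 10
P2: v2 -> pp2 = 10
P3: v2 -> pp2 = 10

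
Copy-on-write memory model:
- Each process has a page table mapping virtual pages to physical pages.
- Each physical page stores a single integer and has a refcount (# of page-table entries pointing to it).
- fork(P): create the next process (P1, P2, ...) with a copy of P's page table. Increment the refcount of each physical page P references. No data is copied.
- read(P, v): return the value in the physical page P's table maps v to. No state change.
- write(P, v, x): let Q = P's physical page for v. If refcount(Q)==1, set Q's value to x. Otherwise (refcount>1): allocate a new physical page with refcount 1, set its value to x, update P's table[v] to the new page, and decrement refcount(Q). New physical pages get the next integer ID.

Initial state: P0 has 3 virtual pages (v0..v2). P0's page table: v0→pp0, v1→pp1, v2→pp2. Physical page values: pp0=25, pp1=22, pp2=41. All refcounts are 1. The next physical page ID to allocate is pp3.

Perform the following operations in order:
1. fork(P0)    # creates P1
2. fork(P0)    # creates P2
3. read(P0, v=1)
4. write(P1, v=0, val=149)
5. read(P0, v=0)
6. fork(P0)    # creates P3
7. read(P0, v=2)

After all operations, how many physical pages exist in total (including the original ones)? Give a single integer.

Answer: 4

Derivation:
Op 1: fork(P0) -> P1. 3 ppages; refcounts: pp0:2 pp1:2 pp2:2
Op 2: fork(P0) -> P2. 3 ppages; refcounts: pp0:3 pp1:3 pp2:3
Op 3: read(P0, v1) -> 22. No state change.
Op 4: write(P1, v0, 149). refcount(pp0)=3>1 -> COPY to pp3. 4 ppages; refcounts: pp0:2 pp1:3 pp2:3 pp3:1
Op 5: read(P0, v0) -> 25. No state change.
Op 6: fork(P0) -> P3. 4 ppages; refcounts: pp0:3 pp1:4 pp2:4 pp3:1
Op 7: read(P0, v2) -> 41. No state change.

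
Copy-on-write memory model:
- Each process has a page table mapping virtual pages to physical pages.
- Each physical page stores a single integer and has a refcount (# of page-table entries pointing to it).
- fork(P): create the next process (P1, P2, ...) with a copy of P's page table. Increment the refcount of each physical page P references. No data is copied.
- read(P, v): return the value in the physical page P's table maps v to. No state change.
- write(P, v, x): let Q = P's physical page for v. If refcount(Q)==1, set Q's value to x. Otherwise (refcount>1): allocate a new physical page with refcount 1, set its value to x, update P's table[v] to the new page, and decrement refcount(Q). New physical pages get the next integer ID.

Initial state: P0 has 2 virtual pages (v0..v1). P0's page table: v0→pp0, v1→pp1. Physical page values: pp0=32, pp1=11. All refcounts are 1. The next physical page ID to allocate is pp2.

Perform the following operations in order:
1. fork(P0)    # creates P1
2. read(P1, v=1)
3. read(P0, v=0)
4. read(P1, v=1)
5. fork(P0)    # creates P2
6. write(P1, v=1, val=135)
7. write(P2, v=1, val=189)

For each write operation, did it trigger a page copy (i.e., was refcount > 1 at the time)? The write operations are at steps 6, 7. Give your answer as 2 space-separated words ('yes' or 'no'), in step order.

Op 1: fork(P0) -> P1. 2 ppages; refcounts: pp0:2 pp1:2
Op 2: read(P1, v1) -> 11. No state change.
Op 3: read(P0, v0) -> 32. No state change.
Op 4: read(P1, v1) -> 11. No state change.
Op 5: fork(P0) -> P2. 2 ppages; refcounts: pp0:3 pp1:3
Op 6: write(P1, v1, 135). refcount(pp1)=3>1 -> COPY to pp2. 3 ppages; refcounts: pp0:3 pp1:2 pp2:1
Op 7: write(P2, v1, 189). refcount(pp1)=2>1 -> COPY to pp3. 4 ppages; refcounts: pp0:3 pp1:1 pp2:1 pp3:1

yes yes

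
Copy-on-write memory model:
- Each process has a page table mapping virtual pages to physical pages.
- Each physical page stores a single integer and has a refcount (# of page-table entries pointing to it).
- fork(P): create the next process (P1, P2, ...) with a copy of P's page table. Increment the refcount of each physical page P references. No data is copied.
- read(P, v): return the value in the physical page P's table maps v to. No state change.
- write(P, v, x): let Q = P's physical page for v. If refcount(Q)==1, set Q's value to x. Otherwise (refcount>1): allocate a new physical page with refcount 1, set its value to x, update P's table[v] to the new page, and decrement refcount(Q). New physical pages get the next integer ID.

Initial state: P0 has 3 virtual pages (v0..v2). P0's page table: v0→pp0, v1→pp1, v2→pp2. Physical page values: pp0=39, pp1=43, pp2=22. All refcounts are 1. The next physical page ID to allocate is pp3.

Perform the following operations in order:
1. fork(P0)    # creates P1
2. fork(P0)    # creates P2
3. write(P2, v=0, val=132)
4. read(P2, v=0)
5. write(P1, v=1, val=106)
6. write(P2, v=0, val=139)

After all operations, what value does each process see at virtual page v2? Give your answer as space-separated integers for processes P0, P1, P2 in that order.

Op 1: fork(P0) -> P1. 3 ppages; refcounts: pp0:2 pp1:2 pp2:2
Op 2: fork(P0) -> P2. 3 ppages; refcounts: pp0:3 pp1:3 pp2:3
Op 3: write(P2, v0, 132). refcount(pp0)=3>1 -> COPY to pp3. 4 ppages; refcounts: pp0:2 pp1:3 pp2:3 pp3:1
Op 4: read(P2, v0) -> 132. No state change.
Op 5: write(P1, v1, 106). refcount(pp1)=3>1 -> COPY to pp4. 5 ppages; refcounts: pp0:2 pp1:2 pp2:3 pp3:1 pp4:1
Op 6: write(P2, v0, 139). refcount(pp3)=1 -> write in place. 5 ppages; refcounts: pp0:2 pp1:2 pp2:3 pp3:1 pp4:1
P0: v2 -> pp2 = 22
P1: v2 -> pp2 = 22
P2: v2 -> pp2 = 22

Answer: 22 22 22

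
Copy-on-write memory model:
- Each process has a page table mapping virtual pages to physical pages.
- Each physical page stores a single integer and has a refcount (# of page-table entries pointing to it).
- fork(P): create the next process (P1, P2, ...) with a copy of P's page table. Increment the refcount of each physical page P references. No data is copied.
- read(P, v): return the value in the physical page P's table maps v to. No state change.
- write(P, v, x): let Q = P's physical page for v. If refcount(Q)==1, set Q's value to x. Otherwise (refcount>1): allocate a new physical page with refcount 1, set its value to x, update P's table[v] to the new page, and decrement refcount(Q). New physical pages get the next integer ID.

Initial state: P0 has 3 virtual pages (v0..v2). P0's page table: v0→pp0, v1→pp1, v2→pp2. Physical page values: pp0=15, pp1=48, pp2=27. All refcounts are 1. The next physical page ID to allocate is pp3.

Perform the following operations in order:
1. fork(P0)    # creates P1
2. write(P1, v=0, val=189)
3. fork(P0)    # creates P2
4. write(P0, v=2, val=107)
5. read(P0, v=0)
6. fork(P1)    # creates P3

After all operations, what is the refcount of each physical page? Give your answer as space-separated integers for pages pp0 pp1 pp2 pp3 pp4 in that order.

Answer: 2 4 3 2 1

Derivation:
Op 1: fork(P0) -> P1. 3 ppages; refcounts: pp0:2 pp1:2 pp2:2
Op 2: write(P1, v0, 189). refcount(pp0)=2>1 -> COPY to pp3. 4 ppages; refcounts: pp0:1 pp1:2 pp2:2 pp3:1
Op 3: fork(P0) -> P2. 4 ppages; refcounts: pp0:2 pp1:3 pp2:3 pp3:1
Op 4: write(P0, v2, 107). refcount(pp2)=3>1 -> COPY to pp4. 5 ppages; refcounts: pp0:2 pp1:3 pp2:2 pp3:1 pp4:1
Op 5: read(P0, v0) -> 15. No state change.
Op 6: fork(P1) -> P3. 5 ppages; refcounts: pp0:2 pp1:4 pp2:3 pp3:2 pp4:1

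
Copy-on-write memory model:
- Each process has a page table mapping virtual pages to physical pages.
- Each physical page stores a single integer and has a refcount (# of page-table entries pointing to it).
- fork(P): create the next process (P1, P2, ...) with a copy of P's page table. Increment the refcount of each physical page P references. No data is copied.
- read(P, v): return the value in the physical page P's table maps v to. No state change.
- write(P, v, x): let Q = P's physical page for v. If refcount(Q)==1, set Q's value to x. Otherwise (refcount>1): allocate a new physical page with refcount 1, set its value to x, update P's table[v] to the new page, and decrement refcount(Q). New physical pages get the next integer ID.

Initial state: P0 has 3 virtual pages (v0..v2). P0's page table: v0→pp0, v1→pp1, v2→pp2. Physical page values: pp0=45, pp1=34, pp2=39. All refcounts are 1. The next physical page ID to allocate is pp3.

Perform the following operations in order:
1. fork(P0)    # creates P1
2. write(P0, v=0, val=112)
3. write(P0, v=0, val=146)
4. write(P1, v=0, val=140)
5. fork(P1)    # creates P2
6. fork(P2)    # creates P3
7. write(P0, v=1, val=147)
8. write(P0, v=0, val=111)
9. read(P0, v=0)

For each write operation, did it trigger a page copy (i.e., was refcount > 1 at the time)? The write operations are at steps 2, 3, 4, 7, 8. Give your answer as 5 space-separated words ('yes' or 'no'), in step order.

Op 1: fork(P0) -> P1. 3 ppages; refcounts: pp0:2 pp1:2 pp2:2
Op 2: write(P0, v0, 112). refcount(pp0)=2>1 -> COPY to pp3. 4 ppages; refcounts: pp0:1 pp1:2 pp2:2 pp3:1
Op 3: write(P0, v0, 146). refcount(pp3)=1 -> write in place. 4 ppages; refcounts: pp0:1 pp1:2 pp2:2 pp3:1
Op 4: write(P1, v0, 140). refcount(pp0)=1 -> write in place. 4 ppages; refcounts: pp0:1 pp1:2 pp2:2 pp3:1
Op 5: fork(P1) -> P2. 4 ppages; refcounts: pp0:2 pp1:3 pp2:3 pp3:1
Op 6: fork(P2) -> P3. 4 ppages; refcounts: pp0:3 pp1:4 pp2:4 pp3:1
Op 7: write(P0, v1, 147). refcount(pp1)=4>1 -> COPY to pp4. 5 ppages; refcounts: pp0:3 pp1:3 pp2:4 pp3:1 pp4:1
Op 8: write(P0, v0, 111). refcount(pp3)=1 -> write in place. 5 ppages; refcounts: pp0:3 pp1:3 pp2:4 pp3:1 pp4:1
Op 9: read(P0, v0) -> 111. No state change.

yes no no yes no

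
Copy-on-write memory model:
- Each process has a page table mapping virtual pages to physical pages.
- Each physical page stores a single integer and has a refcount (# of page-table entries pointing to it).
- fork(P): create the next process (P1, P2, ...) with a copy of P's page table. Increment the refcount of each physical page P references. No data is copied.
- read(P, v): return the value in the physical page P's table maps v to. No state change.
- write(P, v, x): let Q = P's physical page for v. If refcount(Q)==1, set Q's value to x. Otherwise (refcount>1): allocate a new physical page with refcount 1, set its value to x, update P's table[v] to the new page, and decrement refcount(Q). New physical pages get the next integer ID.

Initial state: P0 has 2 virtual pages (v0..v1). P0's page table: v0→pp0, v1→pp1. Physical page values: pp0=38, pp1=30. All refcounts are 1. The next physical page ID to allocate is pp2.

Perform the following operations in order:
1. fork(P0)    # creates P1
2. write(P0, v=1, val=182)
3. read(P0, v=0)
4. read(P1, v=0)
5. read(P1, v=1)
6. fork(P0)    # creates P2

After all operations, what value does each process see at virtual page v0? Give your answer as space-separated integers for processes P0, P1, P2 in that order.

Op 1: fork(P0) -> P1. 2 ppages; refcounts: pp0:2 pp1:2
Op 2: write(P0, v1, 182). refcount(pp1)=2>1 -> COPY to pp2. 3 ppages; refcounts: pp0:2 pp1:1 pp2:1
Op 3: read(P0, v0) -> 38. No state change.
Op 4: read(P1, v0) -> 38. No state change.
Op 5: read(P1, v1) -> 30. No state change.
Op 6: fork(P0) -> P2. 3 ppages; refcounts: pp0:3 pp1:1 pp2:2
P0: v0 -> pp0 = 38
P1: v0 -> pp0 = 38
P2: v0 -> pp0 = 38

Answer: 38 38 38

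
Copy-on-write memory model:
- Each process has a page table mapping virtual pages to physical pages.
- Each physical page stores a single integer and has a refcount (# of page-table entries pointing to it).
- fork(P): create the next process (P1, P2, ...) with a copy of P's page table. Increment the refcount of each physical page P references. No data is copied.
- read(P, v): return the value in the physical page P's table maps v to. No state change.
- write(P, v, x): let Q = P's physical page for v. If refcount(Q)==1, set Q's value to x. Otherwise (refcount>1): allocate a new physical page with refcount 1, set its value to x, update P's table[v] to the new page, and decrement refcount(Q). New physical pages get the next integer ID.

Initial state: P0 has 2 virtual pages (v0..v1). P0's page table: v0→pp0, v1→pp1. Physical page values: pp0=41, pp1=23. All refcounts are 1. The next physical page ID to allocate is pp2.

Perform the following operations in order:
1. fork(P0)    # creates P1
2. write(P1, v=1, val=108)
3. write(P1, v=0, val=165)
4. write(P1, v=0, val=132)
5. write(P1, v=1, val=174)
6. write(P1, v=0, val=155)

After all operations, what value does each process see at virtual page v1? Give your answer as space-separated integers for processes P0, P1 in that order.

Answer: 23 174

Derivation:
Op 1: fork(P0) -> P1. 2 ppages; refcounts: pp0:2 pp1:2
Op 2: write(P1, v1, 108). refcount(pp1)=2>1 -> COPY to pp2. 3 ppages; refcounts: pp0:2 pp1:1 pp2:1
Op 3: write(P1, v0, 165). refcount(pp0)=2>1 -> COPY to pp3. 4 ppages; refcounts: pp0:1 pp1:1 pp2:1 pp3:1
Op 4: write(P1, v0, 132). refcount(pp3)=1 -> write in place. 4 ppages; refcounts: pp0:1 pp1:1 pp2:1 pp3:1
Op 5: write(P1, v1, 174). refcount(pp2)=1 -> write in place. 4 ppages; refcounts: pp0:1 pp1:1 pp2:1 pp3:1
Op 6: write(P1, v0, 155). refcount(pp3)=1 -> write in place. 4 ppages; refcounts: pp0:1 pp1:1 pp2:1 pp3:1
P0: v1 -> pp1 = 23
P1: v1 -> pp2 = 174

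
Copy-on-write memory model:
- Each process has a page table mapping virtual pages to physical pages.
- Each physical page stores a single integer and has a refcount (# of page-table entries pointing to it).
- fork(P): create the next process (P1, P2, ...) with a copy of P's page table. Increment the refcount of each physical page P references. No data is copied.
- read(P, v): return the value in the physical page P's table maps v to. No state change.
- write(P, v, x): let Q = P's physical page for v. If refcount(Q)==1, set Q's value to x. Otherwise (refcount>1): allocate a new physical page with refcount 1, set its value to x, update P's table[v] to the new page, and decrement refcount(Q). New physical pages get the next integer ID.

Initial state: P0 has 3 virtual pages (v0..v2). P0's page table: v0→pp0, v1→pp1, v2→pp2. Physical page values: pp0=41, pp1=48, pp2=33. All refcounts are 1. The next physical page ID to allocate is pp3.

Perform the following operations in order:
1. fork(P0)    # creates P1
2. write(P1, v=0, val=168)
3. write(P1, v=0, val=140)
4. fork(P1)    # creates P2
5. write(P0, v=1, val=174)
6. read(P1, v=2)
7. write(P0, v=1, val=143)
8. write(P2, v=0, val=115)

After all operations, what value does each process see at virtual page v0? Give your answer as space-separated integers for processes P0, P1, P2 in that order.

Op 1: fork(P0) -> P1. 3 ppages; refcounts: pp0:2 pp1:2 pp2:2
Op 2: write(P1, v0, 168). refcount(pp0)=2>1 -> COPY to pp3. 4 ppages; refcounts: pp0:1 pp1:2 pp2:2 pp3:1
Op 3: write(P1, v0, 140). refcount(pp3)=1 -> write in place. 4 ppages; refcounts: pp0:1 pp1:2 pp2:2 pp3:1
Op 4: fork(P1) -> P2. 4 ppages; refcounts: pp0:1 pp1:3 pp2:3 pp3:2
Op 5: write(P0, v1, 174). refcount(pp1)=3>1 -> COPY to pp4. 5 ppages; refcounts: pp0:1 pp1:2 pp2:3 pp3:2 pp4:1
Op 6: read(P1, v2) -> 33. No state change.
Op 7: write(P0, v1, 143). refcount(pp4)=1 -> write in place. 5 ppages; refcounts: pp0:1 pp1:2 pp2:3 pp3:2 pp4:1
Op 8: write(P2, v0, 115). refcount(pp3)=2>1 -> COPY to pp5. 6 ppages; refcounts: pp0:1 pp1:2 pp2:3 pp3:1 pp4:1 pp5:1
P0: v0 -> pp0 = 41
P1: v0 -> pp3 = 140
P2: v0 -> pp5 = 115

Answer: 41 140 115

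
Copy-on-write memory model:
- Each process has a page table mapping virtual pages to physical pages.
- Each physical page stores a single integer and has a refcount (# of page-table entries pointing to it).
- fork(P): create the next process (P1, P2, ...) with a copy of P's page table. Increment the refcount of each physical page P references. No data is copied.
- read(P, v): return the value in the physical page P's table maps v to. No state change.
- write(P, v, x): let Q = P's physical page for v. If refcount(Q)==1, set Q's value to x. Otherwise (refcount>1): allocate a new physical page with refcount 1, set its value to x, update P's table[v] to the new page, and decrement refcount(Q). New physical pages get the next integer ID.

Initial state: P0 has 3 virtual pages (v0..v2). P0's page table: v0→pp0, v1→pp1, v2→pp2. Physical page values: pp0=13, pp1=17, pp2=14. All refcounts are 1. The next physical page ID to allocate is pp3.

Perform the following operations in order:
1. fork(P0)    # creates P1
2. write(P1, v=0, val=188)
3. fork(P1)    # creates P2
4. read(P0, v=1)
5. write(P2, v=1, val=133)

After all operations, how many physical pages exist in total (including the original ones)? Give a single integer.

Op 1: fork(P0) -> P1. 3 ppages; refcounts: pp0:2 pp1:2 pp2:2
Op 2: write(P1, v0, 188). refcount(pp0)=2>1 -> COPY to pp3. 4 ppages; refcounts: pp0:1 pp1:2 pp2:2 pp3:1
Op 3: fork(P1) -> P2. 4 ppages; refcounts: pp0:1 pp1:3 pp2:3 pp3:2
Op 4: read(P0, v1) -> 17. No state change.
Op 5: write(P2, v1, 133). refcount(pp1)=3>1 -> COPY to pp4. 5 ppages; refcounts: pp0:1 pp1:2 pp2:3 pp3:2 pp4:1

Answer: 5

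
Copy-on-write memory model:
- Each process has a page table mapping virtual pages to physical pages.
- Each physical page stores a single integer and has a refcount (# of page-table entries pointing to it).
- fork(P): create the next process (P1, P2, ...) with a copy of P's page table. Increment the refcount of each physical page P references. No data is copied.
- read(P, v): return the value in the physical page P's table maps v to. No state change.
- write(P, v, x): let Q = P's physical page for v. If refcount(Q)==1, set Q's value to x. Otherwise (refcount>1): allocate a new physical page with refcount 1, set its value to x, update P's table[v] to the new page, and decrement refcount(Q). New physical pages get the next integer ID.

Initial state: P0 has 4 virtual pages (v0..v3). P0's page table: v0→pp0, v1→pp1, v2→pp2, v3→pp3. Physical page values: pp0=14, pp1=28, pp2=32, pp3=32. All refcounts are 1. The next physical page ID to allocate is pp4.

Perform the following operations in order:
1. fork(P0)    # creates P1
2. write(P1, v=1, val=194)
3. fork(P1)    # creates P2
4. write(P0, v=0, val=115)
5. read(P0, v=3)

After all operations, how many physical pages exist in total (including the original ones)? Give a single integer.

Op 1: fork(P0) -> P1. 4 ppages; refcounts: pp0:2 pp1:2 pp2:2 pp3:2
Op 2: write(P1, v1, 194). refcount(pp1)=2>1 -> COPY to pp4. 5 ppages; refcounts: pp0:2 pp1:1 pp2:2 pp3:2 pp4:1
Op 3: fork(P1) -> P2. 5 ppages; refcounts: pp0:3 pp1:1 pp2:3 pp3:3 pp4:2
Op 4: write(P0, v0, 115). refcount(pp0)=3>1 -> COPY to pp5. 6 ppages; refcounts: pp0:2 pp1:1 pp2:3 pp3:3 pp4:2 pp5:1
Op 5: read(P0, v3) -> 32. No state change.

Answer: 6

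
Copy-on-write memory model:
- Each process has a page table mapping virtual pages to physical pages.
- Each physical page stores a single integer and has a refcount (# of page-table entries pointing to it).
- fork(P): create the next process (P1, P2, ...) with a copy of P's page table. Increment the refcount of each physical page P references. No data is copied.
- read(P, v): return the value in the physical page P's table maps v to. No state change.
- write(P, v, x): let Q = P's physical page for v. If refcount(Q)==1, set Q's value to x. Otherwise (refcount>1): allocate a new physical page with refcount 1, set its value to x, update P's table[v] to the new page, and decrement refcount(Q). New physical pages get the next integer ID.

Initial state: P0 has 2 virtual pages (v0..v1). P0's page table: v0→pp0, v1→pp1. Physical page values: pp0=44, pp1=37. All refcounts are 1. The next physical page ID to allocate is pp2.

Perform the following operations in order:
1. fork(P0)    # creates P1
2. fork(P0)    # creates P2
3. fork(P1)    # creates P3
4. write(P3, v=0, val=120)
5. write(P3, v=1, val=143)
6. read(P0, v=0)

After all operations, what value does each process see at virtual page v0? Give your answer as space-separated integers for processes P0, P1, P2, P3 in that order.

Op 1: fork(P0) -> P1. 2 ppages; refcounts: pp0:2 pp1:2
Op 2: fork(P0) -> P2. 2 ppages; refcounts: pp0:3 pp1:3
Op 3: fork(P1) -> P3. 2 ppages; refcounts: pp0:4 pp1:4
Op 4: write(P3, v0, 120). refcount(pp0)=4>1 -> COPY to pp2. 3 ppages; refcounts: pp0:3 pp1:4 pp2:1
Op 5: write(P3, v1, 143). refcount(pp1)=4>1 -> COPY to pp3. 4 ppages; refcounts: pp0:3 pp1:3 pp2:1 pp3:1
Op 6: read(P0, v0) -> 44. No state change.
P0: v0 -> pp0 = 44
P1: v0 -> pp0 = 44
P2: v0 -> pp0 = 44
P3: v0 -> pp2 = 120

Answer: 44 44 44 120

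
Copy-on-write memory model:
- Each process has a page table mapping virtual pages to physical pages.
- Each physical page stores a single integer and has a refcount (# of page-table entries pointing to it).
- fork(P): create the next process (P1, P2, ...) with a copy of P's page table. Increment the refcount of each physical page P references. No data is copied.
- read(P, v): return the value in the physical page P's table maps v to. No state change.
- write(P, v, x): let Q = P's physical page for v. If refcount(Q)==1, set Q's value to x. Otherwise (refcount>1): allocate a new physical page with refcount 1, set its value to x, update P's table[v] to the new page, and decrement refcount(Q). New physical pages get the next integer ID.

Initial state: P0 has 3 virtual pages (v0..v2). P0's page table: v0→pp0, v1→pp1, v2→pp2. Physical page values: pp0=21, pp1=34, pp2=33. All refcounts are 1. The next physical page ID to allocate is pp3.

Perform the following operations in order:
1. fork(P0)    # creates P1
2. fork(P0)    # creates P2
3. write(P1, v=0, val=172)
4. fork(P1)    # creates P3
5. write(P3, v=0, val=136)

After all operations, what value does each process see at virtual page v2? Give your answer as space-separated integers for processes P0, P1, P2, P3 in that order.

Op 1: fork(P0) -> P1. 3 ppages; refcounts: pp0:2 pp1:2 pp2:2
Op 2: fork(P0) -> P2. 3 ppages; refcounts: pp0:3 pp1:3 pp2:3
Op 3: write(P1, v0, 172). refcount(pp0)=3>1 -> COPY to pp3. 4 ppages; refcounts: pp0:2 pp1:3 pp2:3 pp3:1
Op 4: fork(P1) -> P3. 4 ppages; refcounts: pp0:2 pp1:4 pp2:4 pp3:2
Op 5: write(P3, v0, 136). refcount(pp3)=2>1 -> COPY to pp4. 5 ppages; refcounts: pp0:2 pp1:4 pp2:4 pp3:1 pp4:1
P0: v2 -> pp2 = 33
P1: v2 -> pp2 = 33
P2: v2 -> pp2 = 33
P3: v2 -> pp2 = 33

Answer: 33 33 33 33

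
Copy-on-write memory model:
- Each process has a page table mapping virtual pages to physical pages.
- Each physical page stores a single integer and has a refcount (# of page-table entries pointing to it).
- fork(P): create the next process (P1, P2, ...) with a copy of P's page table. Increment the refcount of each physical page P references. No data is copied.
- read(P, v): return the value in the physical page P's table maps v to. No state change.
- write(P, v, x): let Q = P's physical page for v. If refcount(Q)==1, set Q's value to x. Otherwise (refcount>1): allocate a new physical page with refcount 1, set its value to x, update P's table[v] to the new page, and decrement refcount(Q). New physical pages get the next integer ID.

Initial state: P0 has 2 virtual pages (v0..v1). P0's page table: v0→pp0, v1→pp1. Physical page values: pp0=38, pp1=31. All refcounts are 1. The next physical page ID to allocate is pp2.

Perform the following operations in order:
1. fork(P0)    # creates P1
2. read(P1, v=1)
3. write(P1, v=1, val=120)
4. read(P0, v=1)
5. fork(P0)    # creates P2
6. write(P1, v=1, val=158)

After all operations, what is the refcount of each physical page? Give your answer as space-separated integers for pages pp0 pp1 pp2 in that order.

Op 1: fork(P0) -> P1. 2 ppages; refcounts: pp0:2 pp1:2
Op 2: read(P1, v1) -> 31. No state change.
Op 3: write(P1, v1, 120). refcount(pp1)=2>1 -> COPY to pp2. 3 ppages; refcounts: pp0:2 pp1:1 pp2:1
Op 4: read(P0, v1) -> 31. No state change.
Op 5: fork(P0) -> P2. 3 ppages; refcounts: pp0:3 pp1:2 pp2:1
Op 6: write(P1, v1, 158). refcount(pp2)=1 -> write in place. 3 ppages; refcounts: pp0:3 pp1:2 pp2:1

Answer: 3 2 1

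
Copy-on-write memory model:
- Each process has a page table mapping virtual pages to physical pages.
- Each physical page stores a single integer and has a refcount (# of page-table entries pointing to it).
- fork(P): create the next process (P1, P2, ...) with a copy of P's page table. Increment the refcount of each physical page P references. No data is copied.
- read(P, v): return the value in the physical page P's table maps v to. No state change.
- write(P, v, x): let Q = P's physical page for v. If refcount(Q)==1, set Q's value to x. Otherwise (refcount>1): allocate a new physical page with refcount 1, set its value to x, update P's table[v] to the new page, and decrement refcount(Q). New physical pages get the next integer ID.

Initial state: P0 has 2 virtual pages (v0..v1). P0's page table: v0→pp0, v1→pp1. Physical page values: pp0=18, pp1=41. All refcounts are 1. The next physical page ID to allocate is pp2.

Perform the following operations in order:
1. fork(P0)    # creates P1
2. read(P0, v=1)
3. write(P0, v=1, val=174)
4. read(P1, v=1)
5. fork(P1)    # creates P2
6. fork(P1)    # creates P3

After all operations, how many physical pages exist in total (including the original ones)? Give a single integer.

Answer: 3

Derivation:
Op 1: fork(P0) -> P1. 2 ppages; refcounts: pp0:2 pp1:2
Op 2: read(P0, v1) -> 41. No state change.
Op 3: write(P0, v1, 174). refcount(pp1)=2>1 -> COPY to pp2. 3 ppages; refcounts: pp0:2 pp1:1 pp2:1
Op 4: read(P1, v1) -> 41. No state change.
Op 5: fork(P1) -> P2. 3 ppages; refcounts: pp0:3 pp1:2 pp2:1
Op 6: fork(P1) -> P3. 3 ppages; refcounts: pp0:4 pp1:3 pp2:1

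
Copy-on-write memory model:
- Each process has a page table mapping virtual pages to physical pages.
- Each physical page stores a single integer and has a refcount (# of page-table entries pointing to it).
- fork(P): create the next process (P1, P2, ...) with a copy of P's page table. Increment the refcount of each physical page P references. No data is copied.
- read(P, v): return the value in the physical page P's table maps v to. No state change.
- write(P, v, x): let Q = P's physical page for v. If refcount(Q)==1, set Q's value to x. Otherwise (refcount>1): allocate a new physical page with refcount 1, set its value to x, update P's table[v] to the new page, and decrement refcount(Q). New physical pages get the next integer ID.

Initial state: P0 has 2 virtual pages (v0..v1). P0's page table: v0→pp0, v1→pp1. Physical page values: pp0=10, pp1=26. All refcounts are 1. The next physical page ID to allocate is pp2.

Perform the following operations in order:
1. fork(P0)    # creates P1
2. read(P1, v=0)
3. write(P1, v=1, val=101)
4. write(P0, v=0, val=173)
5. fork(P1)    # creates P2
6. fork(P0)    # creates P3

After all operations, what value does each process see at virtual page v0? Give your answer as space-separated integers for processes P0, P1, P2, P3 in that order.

Answer: 173 10 10 173

Derivation:
Op 1: fork(P0) -> P1. 2 ppages; refcounts: pp0:2 pp1:2
Op 2: read(P1, v0) -> 10. No state change.
Op 3: write(P1, v1, 101). refcount(pp1)=2>1 -> COPY to pp2. 3 ppages; refcounts: pp0:2 pp1:1 pp2:1
Op 4: write(P0, v0, 173). refcount(pp0)=2>1 -> COPY to pp3. 4 ppages; refcounts: pp0:1 pp1:1 pp2:1 pp3:1
Op 5: fork(P1) -> P2. 4 ppages; refcounts: pp0:2 pp1:1 pp2:2 pp3:1
Op 6: fork(P0) -> P3. 4 ppages; refcounts: pp0:2 pp1:2 pp2:2 pp3:2
P0: v0 -> pp3 = 173
P1: v0 -> pp0 = 10
P2: v0 -> pp0 = 10
P3: v0 -> pp3 = 173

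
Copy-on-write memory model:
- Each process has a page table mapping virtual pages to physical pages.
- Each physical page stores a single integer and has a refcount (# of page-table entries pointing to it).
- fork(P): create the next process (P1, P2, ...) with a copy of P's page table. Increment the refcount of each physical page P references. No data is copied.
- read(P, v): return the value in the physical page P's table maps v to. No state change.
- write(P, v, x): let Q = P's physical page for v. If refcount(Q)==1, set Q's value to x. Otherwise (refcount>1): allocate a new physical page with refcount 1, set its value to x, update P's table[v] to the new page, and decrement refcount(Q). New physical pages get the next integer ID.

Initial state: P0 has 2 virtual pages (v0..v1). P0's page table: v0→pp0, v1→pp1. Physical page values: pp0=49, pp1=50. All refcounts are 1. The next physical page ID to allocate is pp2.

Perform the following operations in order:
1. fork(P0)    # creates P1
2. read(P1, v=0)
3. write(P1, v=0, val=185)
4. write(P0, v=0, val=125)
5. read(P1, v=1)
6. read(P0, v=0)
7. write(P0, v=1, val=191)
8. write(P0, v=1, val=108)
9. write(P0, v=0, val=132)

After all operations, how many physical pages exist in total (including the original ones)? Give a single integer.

Answer: 4

Derivation:
Op 1: fork(P0) -> P1. 2 ppages; refcounts: pp0:2 pp1:2
Op 2: read(P1, v0) -> 49. No state change.
Op 3: write(P1, v0, 185). refcount(pp0)=2>1 -> COPY to pp2. 3 ppages; refcounts: pp0:1 pp1:2 pp2:1
Op 4: write(P0, v0, 125). refcount(pp0)=1 -> write in place. 3 ppages; refcounts: pp0:1 pp1:2 pp2:1
Op 5: read(P1, v1) -> 50. No state change.
Op 6: read(P0, v0) -> 125. No state change.
Op 7: write(P0, v1, 191). refcount(pp1)=2>1 -> COPY to pp3. 4 ppages; refcounts: pp0:1 pp1:1 pp2:1 pp3:1
Op 8: write(P0, v1, 108). refcount(pp3)=1 -> write in place. 4 ppages; refcounts: pp0:1 pp1:1 pp2:1 pp3:1
Op 9: write(P0, v0, 132). refcount(pp0)=1 -> write in place. 4 ppages; refcounts: pp0:1 pp1:1 pp2:1 pp3:1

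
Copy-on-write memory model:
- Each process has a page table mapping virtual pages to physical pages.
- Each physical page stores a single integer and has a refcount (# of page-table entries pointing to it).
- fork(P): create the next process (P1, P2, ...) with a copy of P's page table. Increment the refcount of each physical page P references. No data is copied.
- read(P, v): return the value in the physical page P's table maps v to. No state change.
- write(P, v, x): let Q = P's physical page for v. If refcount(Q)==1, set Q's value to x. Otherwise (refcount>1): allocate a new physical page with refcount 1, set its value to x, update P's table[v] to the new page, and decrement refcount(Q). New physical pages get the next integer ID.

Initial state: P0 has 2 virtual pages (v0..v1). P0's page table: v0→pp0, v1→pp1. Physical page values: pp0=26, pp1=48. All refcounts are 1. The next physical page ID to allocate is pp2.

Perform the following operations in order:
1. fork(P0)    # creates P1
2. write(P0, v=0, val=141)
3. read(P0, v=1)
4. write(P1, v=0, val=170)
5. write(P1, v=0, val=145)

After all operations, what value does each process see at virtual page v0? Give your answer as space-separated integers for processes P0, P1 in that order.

Op 1: fork(P0) -> P1. 2 ppages; refcounts: pp0:2 pp1:2
Op 2: write(P0, v0, 141). refcount(pp0)=2>1 -> COPY to pp2. 3 ppages; refcounts: pp0:1 pp1:2 pp2:1
Op 3: read(P0, v1) -> 48. No state change.
Op 4: write(P1, v0, 170). refcount(pp0)=1 -> write in place. 3 ppages; refcounts: pp0:1 pp1:2 pp2:1
Op 5: write(P1, v0, 145). refcount(pp0)=1 -> write in place. 3 ppages; refcounts: pp0:1 pp1:2 pp2:1
P0: v0 -> pp2 = 141
P1: v0 -> pp0 = 145

Answer: 141 145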